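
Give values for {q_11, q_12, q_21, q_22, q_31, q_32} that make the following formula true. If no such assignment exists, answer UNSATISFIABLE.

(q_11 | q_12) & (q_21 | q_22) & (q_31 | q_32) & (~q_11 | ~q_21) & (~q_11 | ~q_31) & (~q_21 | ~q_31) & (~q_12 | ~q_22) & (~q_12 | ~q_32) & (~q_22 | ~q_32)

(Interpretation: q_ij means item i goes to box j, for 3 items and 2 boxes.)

Case q_11 = 1:
Unit clause (~q_21) forces q_21 = 0.
Unit clause (q_22) forces q_22 = 1.
Unit clause (~q_31) forces q_31 = 0.
Unit clause (q_32) forces q_32 = 1.
Now (~q_32) is unsatisfied and unit — conflict.
That branch fails; take q_11 = 0 instead.
Unit clause (q_12) forces q_12 = 1.
Unit clause (~q_22) forces q_22 = 0.
Unit clause (q_21) forces q_21 = 1.
Unit clause (~q_31) forces q_31 = 0.
Unit clause (q_32) forces q_32 = 1.
Now (~q_32) is unsatisfied and unit — conflict.
Neither q_11 = 1 nor q_11 = 0 works.

UNSATISFIABLE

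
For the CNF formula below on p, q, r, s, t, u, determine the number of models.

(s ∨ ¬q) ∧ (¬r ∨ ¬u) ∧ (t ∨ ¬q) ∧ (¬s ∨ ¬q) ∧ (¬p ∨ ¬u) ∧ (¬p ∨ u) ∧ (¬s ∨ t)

9

There are 2^6 = 64 truth assignments over (p, q, r, s, t, u).
Split on p. With p = True, the clauses containing p are satisfied and ¬p drops from the rest; 0 of the 2^5 = 32 assignments to the other variables satisfy what remains.
With p = False, by the same count on the reduced clause set, 9 assignments work.
Total: 0 + 9 = 9.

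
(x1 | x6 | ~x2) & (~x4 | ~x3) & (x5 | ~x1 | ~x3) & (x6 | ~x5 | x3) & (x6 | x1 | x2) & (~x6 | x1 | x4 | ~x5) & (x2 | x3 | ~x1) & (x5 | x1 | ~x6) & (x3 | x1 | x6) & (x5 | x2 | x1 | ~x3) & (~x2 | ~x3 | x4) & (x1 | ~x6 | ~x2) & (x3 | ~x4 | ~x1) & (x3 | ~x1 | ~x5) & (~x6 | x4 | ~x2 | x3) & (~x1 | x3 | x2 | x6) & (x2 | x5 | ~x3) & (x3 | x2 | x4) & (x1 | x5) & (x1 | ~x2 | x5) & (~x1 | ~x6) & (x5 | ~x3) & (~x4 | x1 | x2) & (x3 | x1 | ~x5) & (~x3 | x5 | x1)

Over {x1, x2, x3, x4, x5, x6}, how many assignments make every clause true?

2

There are 2^6 = 64 truth assignments over (x1, x2, x3, x4, x5, x6).
Split on x1. With x1 = 1, the clauses containing x1 are satisfied and ~x1 drops from the rest; 2 of the 2^5 = 32 assignments to the other variables satisfy what remains.
With x1 = 0, by the same count on the reduced clause set, 0 assignments work.
(One model: x1=T, x2=F, x3=T, x4=F, x5=T, x6=F.)
Total: 2 + 0 = 2.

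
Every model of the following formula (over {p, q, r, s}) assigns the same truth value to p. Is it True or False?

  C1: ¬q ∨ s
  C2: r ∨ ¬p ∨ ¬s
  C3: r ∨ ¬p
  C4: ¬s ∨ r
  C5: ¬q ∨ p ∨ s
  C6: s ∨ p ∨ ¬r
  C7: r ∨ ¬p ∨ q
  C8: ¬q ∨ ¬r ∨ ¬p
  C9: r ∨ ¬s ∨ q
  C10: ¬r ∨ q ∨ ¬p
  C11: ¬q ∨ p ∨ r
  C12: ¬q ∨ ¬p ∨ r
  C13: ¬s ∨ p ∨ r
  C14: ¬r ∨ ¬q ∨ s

Suppose p = True.
The clause (r) is unit, so r = True.
The clause (¬q) is unit, so q = False.
Now (q) is unsatisfied and unit — conflict.
So every satisfying assignment has p = False.

False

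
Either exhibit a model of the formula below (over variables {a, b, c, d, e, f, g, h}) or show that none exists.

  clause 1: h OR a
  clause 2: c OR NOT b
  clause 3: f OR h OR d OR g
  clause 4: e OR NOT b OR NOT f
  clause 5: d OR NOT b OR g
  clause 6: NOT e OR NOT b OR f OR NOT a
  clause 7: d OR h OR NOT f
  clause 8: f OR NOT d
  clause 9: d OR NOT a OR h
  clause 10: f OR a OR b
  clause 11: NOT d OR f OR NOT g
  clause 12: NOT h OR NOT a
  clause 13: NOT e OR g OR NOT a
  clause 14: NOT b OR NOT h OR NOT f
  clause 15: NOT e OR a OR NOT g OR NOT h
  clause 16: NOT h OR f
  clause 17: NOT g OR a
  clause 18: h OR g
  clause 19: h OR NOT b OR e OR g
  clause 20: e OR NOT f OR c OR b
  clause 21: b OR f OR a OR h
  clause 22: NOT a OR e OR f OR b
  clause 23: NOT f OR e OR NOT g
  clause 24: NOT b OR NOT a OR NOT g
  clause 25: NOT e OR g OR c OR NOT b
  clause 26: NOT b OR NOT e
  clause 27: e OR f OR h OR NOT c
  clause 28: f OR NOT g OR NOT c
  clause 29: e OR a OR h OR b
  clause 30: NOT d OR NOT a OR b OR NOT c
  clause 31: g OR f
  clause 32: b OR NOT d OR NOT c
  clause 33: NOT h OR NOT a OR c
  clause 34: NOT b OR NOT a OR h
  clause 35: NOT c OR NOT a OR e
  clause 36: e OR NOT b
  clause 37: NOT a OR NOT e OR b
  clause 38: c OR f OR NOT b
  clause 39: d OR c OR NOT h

Case h = true:
The clause (NOT a) is unit, so a = false.
The clause (f) is unit, so f = true.
The clause (NOT b) is unit, so b = false.
The clause (NOT g) is unit, so g = false.
Case e = false:
The clause (c) is unit, so c = true.
The clause (NOT d) is unit, so d = false.
This assignment satisfies each clause.

a=false,  b=false,  c=true,  d=false,  e=false,  f=true,  g=false,  h=true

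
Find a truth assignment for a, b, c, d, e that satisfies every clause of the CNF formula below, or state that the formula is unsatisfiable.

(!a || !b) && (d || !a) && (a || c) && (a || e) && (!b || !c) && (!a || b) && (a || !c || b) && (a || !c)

UNSATISFIABLE

Suppose a = false.
From the singleton clause (c), c = true.
Now (!c) is unsatisfied and unit — conflict.
So a must be the other value — set a = true.
From the singleton clause (!b), b = false.
Now (b) is unsatisfied and unit — conflict.
Either choice for a ends in contradiction.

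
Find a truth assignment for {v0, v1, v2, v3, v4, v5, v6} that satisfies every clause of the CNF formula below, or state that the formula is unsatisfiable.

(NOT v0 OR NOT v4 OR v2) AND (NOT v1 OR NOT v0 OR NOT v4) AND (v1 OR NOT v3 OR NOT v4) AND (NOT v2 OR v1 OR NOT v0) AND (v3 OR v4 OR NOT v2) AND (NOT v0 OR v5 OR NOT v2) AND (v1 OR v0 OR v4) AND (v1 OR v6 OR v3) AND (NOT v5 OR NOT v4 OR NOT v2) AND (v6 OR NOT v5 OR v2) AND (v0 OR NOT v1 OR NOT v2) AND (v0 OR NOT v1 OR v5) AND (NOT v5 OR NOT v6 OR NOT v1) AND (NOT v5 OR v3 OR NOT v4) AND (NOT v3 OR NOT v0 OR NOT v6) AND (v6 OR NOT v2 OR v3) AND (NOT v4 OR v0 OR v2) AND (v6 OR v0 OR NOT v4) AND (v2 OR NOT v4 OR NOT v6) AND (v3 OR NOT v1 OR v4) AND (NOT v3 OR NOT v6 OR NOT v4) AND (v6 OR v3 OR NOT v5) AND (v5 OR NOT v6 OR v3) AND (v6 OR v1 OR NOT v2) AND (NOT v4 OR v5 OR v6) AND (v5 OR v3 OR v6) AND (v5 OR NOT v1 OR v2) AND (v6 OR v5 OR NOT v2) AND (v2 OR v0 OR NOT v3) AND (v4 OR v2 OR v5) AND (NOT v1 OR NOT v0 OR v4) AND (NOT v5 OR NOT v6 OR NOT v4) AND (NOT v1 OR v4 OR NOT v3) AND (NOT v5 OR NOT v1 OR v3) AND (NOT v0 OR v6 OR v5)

Suppose v0 = true.
Suppose v4 = false.
From the singleton clause (NOT v1), v1 = false.
From the singleton clause (NOT v2), v2 = false.
From the singleton clause (v5), v5 = true.
From the singleton clause (v6), v6 = true.
From the singleton clause (NOT v3), v3 = false.
All clauses are satisfied.

v0=true,  v1=false,  v2=false,  v3=false,  v4=false,  v5=true,  v6=true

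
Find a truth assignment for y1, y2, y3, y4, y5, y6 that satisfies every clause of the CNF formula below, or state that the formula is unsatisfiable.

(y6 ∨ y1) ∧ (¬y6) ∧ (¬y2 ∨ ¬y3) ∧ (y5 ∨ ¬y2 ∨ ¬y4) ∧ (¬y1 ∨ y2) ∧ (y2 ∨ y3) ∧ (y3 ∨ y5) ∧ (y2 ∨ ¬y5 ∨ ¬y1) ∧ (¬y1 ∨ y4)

From the singleton clause (¬y6), y6 = False.
From the singleton clause (y1), y1 = True.
From the singleton clause (y2), y2 = True.
From the singleton clause (¬y3), y3 = False.
From the singleton clause (y5), y5 = True.
From the singleton clause (y4), y4 = True.
This assignment satisfies each clause.

y1 ↦ True; y2 ↦ True; y3 ↦ False; y4 ↦ True; y5 ↦ True; y6 ↦ False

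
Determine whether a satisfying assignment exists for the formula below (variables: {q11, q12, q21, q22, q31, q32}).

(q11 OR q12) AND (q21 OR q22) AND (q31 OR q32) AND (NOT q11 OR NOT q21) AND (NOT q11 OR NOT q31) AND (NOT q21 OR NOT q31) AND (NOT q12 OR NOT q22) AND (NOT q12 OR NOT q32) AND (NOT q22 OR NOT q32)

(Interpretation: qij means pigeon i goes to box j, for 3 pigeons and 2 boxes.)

No, unsatisfiable

Suppose q11 = true.
From the singleton clause (NOT q21), q21 = false.
From the singleton clause (q22), q22 = true.
From the singleton clause (NOT q31), q31 = false.
From the singleton clause (q32), q32 = true.
That conflicts with the unit clause (NOT q32).
Backtrack on q11: now try q11 = false.
From the singleton clause (q12), q12 = true.
From the singleton clause (NOT q22), q22 = false.
From the singleton clause (q21), q21 = true.
From the singleton clause (NOT q31), q31 = false.
From the singleton clause (q32), q32 = true.
That conflicts with the unit clause (NOT q32).
Either choice for q11 ends in contradiction.
No assignment satisfies every clause.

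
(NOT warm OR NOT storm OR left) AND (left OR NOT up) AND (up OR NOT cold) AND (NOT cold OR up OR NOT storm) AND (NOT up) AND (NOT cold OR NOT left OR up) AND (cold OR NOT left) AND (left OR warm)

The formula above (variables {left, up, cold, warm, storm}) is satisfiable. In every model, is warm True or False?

Suppose warm = false.
From the singleton clause (NOT up), up = false.
From the singleton clause (NOT cold), cold = false.
From the singleton clause (NOT left), left = false.
But (left) is also a unit clause — contradiction.
So every satisfying assignment has warm = True.

True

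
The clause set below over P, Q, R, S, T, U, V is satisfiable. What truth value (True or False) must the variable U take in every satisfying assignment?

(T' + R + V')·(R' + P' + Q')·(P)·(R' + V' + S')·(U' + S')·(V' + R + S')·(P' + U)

True

Suppose U = 0.
From the singleton clause (P), P = 1.
Now (P') is unsatisfied and unit — conflict.
So every satisfying assignment has U = True.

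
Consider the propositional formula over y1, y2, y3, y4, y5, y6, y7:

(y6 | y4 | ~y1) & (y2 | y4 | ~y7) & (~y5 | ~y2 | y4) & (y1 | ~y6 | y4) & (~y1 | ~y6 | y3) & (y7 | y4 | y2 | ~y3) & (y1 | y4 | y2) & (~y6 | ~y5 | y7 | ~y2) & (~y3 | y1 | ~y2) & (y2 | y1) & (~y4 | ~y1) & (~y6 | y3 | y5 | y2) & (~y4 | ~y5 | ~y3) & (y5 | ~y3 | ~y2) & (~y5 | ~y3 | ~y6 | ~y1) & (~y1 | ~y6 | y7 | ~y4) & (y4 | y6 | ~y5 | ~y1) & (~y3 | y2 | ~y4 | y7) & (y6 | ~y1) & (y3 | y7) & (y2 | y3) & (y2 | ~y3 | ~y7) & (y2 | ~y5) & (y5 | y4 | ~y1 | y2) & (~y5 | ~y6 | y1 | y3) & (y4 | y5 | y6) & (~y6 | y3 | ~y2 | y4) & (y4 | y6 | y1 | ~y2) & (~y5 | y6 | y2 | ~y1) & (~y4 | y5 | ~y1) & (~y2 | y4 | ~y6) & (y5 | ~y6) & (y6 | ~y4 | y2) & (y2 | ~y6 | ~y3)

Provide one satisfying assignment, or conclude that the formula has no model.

y1=0, y2=1, y3=0, y4=1, y5=0, y6=0, y7=1

Case y2 = 1:
Case y5 = 0:
(~y3) alone gives y3 = 0.
(y7) alone gives y7 = 1.
(~y6) alone gives y6 = 0.
(~y1) alone gives y1 = 0.
(y4) alone gives y4 = 1.
This assignment satisfies each clause.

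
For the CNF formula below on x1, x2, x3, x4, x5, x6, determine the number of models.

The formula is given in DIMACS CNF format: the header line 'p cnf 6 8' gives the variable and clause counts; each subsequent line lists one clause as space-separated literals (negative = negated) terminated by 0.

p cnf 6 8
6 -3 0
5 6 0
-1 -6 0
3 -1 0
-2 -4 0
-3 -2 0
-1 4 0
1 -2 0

There are 2^6 = 64 truth assignments over (x1, x2, x3, x4, x5, x6).
Split on x3. With x3 = True, the clauses containing x3 are satisfied and ¬x3 drops from the rest; 4 of the 2^5 = 32 assignments to the other variables satisfy what remains.
With x3 = False, by the same count on the reduced clause set, 6 assignments work.
(One model: x1=F, x2=F, x3=F, x4=F, x5=F, x6=T.)
Total: 4 + 6 = 10.

10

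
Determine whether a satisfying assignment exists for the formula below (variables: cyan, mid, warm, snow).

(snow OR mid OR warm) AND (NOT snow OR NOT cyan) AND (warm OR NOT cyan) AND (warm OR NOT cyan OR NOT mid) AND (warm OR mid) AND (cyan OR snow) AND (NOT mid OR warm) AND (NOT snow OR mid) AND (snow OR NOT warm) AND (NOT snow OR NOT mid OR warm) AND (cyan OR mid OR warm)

Suppose snow = true.
Unit clause (NOT cyan) forces cyan = false.
Unit clause (mid) forces mid = true.
Unit clause (warm) forces warm = true.
This assignment satisfies each clause.
A satisfying assignment: cyan: false,  mid: true,  warm: true,  snow: true.

Yes, satisfiable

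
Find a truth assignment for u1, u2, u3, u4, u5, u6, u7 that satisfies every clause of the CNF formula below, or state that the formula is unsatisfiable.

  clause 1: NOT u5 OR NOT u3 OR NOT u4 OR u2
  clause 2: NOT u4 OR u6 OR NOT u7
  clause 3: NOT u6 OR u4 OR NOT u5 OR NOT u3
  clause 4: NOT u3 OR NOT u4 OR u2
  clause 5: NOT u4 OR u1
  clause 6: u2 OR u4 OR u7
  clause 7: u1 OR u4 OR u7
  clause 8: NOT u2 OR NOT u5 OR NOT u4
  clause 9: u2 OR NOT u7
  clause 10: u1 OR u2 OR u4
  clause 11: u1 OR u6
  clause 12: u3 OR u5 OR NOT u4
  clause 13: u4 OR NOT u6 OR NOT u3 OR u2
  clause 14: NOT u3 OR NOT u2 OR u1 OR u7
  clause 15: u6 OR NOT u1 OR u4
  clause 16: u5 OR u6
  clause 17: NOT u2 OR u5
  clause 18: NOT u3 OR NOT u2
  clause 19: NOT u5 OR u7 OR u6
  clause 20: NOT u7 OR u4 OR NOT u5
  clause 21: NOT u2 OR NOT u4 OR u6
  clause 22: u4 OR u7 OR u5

Branch on u4: set u4 = false.
Branch on u2: set u2 = true.
The clause (u5) is unit, so u5 = true.
The clause (NOT u3) is unit, so u3 = false.
The clause (NOT u7) is unit, so u7 = false.
The clause (u1) is unit, so u1 = true.
The clause (u6) is unit, so u6 = true.
Every clause now holds.

u1 ↦ true; u2 ↦ true; u3 ↦ false; u4 ↦ false; u5 ↦ true; u6 ↦ true; u7 ↦ false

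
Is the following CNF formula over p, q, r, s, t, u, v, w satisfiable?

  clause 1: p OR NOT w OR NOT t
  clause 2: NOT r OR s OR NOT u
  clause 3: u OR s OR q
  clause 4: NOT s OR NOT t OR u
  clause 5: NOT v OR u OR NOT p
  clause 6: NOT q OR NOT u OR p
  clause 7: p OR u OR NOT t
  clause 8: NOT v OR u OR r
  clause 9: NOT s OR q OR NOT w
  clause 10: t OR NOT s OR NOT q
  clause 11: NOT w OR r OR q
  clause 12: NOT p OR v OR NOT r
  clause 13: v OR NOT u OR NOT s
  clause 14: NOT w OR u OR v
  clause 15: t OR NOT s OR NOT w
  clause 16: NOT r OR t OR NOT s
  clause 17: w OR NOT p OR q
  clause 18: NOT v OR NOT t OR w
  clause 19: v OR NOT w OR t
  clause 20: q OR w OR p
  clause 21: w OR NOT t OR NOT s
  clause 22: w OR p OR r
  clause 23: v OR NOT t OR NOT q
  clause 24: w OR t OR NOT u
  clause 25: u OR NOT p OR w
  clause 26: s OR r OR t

Case p = true:
Case v = true:
The clause (u) is unit, so u = true.
Case r = false:
Case w = true:
The clause (q) is unit, so q = true.
Case t = true:
All clauses hold; s can take either value.
A satisfying assignment: p: true, q: true, r: false, s: false, t: true, u: true, v: true, w: true.

Yes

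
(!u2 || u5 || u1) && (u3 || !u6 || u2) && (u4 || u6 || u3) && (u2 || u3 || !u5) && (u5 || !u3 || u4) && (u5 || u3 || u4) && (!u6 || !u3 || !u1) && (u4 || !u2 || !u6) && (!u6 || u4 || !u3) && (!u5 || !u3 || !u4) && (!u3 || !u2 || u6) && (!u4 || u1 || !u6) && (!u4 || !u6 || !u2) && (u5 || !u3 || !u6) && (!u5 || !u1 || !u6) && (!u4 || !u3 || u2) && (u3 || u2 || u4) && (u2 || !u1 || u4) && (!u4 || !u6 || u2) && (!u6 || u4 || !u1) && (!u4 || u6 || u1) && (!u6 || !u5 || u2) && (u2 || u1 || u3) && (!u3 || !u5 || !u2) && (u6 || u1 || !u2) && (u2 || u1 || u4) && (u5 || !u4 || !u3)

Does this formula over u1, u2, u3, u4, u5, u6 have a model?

Satisfiable

Suppose u2 = true.
Suppose u5 = false.
The clause (u1) is unit, so u1 = true.
Suppose u3 = false.
The clause (u4) is unit, so u4 = true.
The clause (!u6) is unit, so u6 = false.
Every clause now holds.
A satisfying assignment: u1: true,  u2: true,  u3: false,  u4: true,  u5: false,  u6: false.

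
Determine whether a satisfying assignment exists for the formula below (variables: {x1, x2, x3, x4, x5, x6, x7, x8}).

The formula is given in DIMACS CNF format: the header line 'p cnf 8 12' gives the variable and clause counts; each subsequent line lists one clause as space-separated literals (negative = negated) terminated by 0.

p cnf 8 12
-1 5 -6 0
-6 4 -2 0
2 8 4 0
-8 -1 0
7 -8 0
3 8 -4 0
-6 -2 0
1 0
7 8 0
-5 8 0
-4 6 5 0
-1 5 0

Unsatisfiable

From the singleton clause (x1), x1 = True.
From the singleton clause (¬x8), x8 = False.
From the singleton clause (x7), x7 = True.
From the singleton clause (¬x5), x5 = False.
But (x5) is also a unit clause — contradiction.
No assignment satisfies every clause.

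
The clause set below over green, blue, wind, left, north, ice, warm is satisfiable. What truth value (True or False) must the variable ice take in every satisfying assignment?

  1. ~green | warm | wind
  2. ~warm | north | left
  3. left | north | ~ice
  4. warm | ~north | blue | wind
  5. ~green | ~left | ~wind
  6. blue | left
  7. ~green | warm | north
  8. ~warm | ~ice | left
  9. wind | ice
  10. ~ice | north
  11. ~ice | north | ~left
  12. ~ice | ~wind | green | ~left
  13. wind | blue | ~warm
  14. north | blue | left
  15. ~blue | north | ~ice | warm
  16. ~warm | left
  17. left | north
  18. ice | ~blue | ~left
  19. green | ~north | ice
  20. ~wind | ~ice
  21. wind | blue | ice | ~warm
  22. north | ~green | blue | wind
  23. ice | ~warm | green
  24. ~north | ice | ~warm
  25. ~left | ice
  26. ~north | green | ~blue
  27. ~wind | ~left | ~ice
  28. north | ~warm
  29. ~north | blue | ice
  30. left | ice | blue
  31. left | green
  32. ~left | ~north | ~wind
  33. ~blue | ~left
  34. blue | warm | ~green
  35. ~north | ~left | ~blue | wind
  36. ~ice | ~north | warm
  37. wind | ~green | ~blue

Suppose ice = 1.
(north) alone gives north = 1.
(~wind) alone gives wind = 0.
(warm) alone gives warm = 1.
(left) alone gives left = 1.
(blue) alone gives blue = 1.
But (~blue) is also a unit clause — contradiction.
So every satisfying assignment has ice = False.

False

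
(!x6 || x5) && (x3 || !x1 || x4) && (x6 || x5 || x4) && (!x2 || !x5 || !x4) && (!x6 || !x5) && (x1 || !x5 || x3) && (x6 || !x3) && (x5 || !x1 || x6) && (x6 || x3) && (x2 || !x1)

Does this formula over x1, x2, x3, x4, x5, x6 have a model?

Case x6 = false:
Unit clause (!x3) forces x3 = false.
But (x3) is also a unit clause — contradiction.
Undo x6 and try x6 = true.
Unit clause (x5) forces x5 = true.
But (!x5) is also a unit clause — contradiction.
Either choice for x6 ends in contradiction.
No assignment satisfies every clause.

No, unsatisfiable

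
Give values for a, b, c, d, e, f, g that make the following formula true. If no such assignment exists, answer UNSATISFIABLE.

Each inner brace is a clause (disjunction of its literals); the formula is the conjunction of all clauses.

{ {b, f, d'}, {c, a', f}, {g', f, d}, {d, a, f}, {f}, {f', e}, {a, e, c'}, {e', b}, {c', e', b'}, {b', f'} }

UNSATISFIABLE

From the singleton clause (f), f = 1.
From the singleton clause (e), e = 1.
From the singleton clause (b), b = 1.
That conflicts with the unit clause (b').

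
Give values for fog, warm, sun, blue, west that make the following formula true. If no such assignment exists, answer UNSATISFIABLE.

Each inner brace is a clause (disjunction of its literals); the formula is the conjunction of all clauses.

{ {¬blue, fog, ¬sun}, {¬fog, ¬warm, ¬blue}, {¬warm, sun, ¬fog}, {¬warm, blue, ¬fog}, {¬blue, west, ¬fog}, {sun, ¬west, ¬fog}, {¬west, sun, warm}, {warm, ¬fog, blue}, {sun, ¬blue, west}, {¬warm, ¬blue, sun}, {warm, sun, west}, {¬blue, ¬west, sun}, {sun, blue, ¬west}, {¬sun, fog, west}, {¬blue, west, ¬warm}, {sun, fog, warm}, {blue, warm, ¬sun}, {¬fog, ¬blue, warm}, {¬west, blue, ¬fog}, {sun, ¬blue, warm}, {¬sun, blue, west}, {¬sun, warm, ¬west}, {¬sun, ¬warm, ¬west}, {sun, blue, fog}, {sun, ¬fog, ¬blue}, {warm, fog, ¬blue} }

Suppose blue = False.
Suppose warm = False.
(¬fog) alone gives fog = False.
(sun) alone gives sun = True.
But (¬sun) is also a unit clause — contradiction.
Backtrack on warm: now try warm = True.
(¬fog) alone gives fog = False.
(sun) alone gives sun = True.
(west) alone gives west = True.
But (¬west) is also a unit clause — contradiction.
Both values of warm lead to a conflict.
Backtrack on blue: now try blue = True.
Suppose fog = True.
(¬warm) alone gives warm = False.
But (warm) is also a unit clause — contradiction.
Backtrack on fog: now try fog = False.
(¬sun) alone gives sun = False.
(west) alone gives west = True.
But (¬west) is also a unit clause — contradiction.
Both values of fog lead to a conflict.
Both values of blue lead to a conflict.

UNSATISFIABLE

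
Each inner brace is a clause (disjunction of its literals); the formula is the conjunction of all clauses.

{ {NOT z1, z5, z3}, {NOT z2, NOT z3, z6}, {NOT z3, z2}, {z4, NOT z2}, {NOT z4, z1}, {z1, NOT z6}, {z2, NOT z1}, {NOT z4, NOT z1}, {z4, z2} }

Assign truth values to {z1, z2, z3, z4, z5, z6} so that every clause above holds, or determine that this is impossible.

UNSATISFIABLE

Case z3 = false:
Case z1 = false:
Unit clause (NOT z4) forces z4 = false.
Unit clause (NOT z2) forces z2 = false.
Now (z2) is unsatisfied and unit — conflict.
Undo z1 and try z1 = true.
Unit clause (z5) forces z5 = true.
Unit clause (z2) forces z2 = true.
Unit clause (z4) forces z4 = true.
Now (NOT z4) is unsatisfied and unit — conflict.
Either choice for z1 ends in contradiction.
Undo z3 and try z3 = true.
Unit clause (z2) forces z2 = true.
Unit clause (z6) forces z6 = true.
Unit clause (z4) forces z4 = true.
Unit clause (z1) forces z1 = true.
Now (NOT z1) is unsatisfied and unit — conflict.
Either choice for z3 ends in contradiction.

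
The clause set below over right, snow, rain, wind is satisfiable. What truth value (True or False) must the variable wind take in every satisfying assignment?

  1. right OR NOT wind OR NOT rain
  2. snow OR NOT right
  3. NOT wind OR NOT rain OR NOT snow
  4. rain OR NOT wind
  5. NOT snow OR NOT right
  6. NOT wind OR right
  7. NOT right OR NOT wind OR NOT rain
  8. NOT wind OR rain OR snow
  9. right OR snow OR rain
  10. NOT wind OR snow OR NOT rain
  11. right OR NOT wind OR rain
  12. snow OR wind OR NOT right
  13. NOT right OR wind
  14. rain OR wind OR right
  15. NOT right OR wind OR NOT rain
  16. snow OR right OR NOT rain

False

Suppose wind = true.
Unit clause (rain) forces rain = true.
Unit clause (right) forces right = true.
But (NOT right) is also a unit clause — contradiction.
So every satisfying assignment has wind = False.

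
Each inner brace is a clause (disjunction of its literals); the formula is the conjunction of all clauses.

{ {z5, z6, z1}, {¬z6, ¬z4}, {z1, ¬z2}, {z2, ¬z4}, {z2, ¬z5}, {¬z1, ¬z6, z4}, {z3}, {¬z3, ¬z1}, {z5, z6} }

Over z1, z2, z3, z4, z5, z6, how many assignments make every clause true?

1

There are 2^6 = 64 truth assignments over (z1, z2, z3, z4, z5, z6).
Split on z6. With z6 = True, the clauses containing z6 are satisfied and ¬z6 drops from the rest; 1 of the 2^5 = 32 assignments to the other variables satisfy what remains.
With z6 = False, by the same count on the reduced clause set, 0 assignments work.
(One model: z1=F, z2=F, z3=T, z4=F, z5=F, z6=T.)
Total: 1 + 0 = 1.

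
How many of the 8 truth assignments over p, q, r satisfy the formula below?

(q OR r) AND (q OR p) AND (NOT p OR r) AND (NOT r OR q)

There are 2^3 = 8 truth assignments over (p, q, r).
Check each against the 4 clauses (columns in the order p, q, r):
  F F F  ✗ fails (q OR r)
  F F T  ✗ fails (q OR p)
  F T F  ✓ satisfies all
  F T T  ✓ satisfies all
  T F F  ✗ fails (q OR r)
  T F T  ✗ fails (NOT r OR q)
  T T F  ✗ fails (NOT p OR r)
  T T T  ✓ satisfies all
3 of the 8 rows are models.

3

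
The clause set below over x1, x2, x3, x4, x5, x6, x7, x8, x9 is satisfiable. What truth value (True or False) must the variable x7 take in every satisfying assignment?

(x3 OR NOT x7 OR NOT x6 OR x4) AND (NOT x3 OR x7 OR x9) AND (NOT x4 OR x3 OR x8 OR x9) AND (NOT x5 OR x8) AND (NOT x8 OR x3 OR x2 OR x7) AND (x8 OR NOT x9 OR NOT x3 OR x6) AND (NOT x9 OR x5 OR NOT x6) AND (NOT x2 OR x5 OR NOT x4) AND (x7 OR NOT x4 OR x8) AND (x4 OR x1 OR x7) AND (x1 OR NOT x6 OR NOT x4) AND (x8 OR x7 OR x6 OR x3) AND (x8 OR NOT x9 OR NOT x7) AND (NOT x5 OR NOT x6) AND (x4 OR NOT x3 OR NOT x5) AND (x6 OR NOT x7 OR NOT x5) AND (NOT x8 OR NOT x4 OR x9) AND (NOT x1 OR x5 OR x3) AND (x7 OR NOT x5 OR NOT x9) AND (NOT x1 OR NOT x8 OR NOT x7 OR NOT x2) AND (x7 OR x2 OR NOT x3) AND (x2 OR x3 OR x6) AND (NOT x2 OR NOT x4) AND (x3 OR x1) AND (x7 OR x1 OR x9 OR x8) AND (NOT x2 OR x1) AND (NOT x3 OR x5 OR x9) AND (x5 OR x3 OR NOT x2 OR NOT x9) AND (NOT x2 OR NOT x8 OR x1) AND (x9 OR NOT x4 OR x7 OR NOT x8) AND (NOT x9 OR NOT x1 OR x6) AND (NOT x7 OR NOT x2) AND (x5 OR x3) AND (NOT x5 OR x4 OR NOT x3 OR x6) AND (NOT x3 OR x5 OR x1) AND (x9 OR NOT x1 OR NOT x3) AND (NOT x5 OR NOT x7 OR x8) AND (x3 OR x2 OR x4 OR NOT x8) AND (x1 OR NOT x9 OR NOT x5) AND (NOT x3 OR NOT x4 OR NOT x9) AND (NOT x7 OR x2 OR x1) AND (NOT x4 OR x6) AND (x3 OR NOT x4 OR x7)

False

Suppose x7 = true.
From the singleton clause (NOT x2), x2 = false.
From the singleton clause (x1), x1 = true.
Branch on x5: set x5 = false.
From the singleton clause (x3), x3 = true.
From the singleton clause (x9), x9 = true.
From the singleton clause (NOT x6), x6 = false.
But (x6) is also a unit clause — contradiction.
Backtrack on x5: now try x5 = true.
From the singleton clause (x8), x8 = true.
From the singleton clause (NOT x6), x6 = false.
But (x6) is also a unit clause — contradiction.
Both values of x5 lead to a conflict.
So every satisfying assignment has x7 = False.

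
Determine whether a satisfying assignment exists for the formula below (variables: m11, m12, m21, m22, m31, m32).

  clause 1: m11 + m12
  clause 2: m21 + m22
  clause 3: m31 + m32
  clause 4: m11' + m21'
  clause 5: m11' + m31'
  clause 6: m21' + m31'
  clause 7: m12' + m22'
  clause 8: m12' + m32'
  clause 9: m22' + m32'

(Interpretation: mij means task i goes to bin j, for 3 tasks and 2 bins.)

Try m11 = 1.
The clause (m21') is unit, so m21 = 0.
The clause (m22) is unit, so m22 = 1.
The clause (m31') is unit, so m31 = 0.
The clause (m32) is unit, so m32 = 1.
That conflicts with the unit clause (m32').
So m11 must be the other value — set m11 = 0.
The clause (m12) is unit, so m12 = 1.
The clause (m22') is unit, so m22 = 0.
The clause (m21) is unit, so m21 = 1.
The clause (m31') is unit, so m31 = 0.
The clause (m32) is unit, so m32 = 1.
That conflicts with the unit clause (m32').
Both values of m11 lead to a conflict.
No assignment satisfies every clause.

No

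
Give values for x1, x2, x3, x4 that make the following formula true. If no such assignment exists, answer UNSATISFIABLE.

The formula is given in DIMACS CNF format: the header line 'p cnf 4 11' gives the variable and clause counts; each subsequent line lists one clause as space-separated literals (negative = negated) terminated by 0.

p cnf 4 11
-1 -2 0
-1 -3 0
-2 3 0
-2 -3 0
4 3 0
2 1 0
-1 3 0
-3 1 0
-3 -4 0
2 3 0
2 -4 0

Suppose x1 = False.
The clause (x2) is unit, so x2 = True.
The clause (x3) is unit, so x3 = True.
That conflicts with the unit clause (¬x3).
Undo x1 and try x1 = True.
The clause (¬x2) is unit, so x2 = False.
The clause (¬x3) is unit, so x3 = False.
That conflicts with the unit clause (x3).
Both values of x1 lead to a conflict.

UNSATISFIABLE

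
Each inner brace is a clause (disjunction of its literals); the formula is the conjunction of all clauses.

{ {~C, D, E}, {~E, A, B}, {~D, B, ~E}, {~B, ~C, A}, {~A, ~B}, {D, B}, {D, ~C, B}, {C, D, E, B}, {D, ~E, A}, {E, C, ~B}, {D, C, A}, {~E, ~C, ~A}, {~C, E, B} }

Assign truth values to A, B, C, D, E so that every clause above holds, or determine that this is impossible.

A: 0; B: 0; C: 0; D: 1; E: 0

Suppose A = 0.
Suppose E = 0.
Suppose C = 0.
(~B) alone gives B = 0.
(D) alone gives D = 1.
Every clause now holds.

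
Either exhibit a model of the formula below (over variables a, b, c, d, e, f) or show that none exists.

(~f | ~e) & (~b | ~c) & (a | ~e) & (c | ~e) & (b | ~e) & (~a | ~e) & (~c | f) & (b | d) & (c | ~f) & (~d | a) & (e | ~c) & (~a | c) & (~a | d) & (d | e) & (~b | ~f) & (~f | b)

Case f = 0:
The clause (~c) is unit, so c = 0.
The clause (~e) is unit, so e = 0.
The clause (~a) is unit, so a = 0.
The clause (~d) is unit, so d = 0.
But (d) is also a unit clause — contradiction.
Undo f and try f = 1.
The clause (~e) is unit, so e = 0.
The clause (c) is unit, so c = 1.
But (~c) is also a unit clause — contradiction.
Neither f = 1 nor f = 0 works.

UNSATISFIABLE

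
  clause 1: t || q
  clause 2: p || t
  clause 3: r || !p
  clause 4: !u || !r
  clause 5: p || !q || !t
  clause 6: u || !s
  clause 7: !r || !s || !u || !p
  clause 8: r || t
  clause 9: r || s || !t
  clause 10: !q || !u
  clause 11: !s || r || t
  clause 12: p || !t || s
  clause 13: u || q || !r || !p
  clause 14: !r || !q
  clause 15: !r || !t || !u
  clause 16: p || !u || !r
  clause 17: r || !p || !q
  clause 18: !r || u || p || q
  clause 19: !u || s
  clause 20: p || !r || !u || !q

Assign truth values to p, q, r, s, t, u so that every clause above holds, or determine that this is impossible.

Branch on t: set t = true.
Branch on r: set r = false.
The clause (!p) is unit, so p = false.
The clause (!q) is unit, so q = false.
The clause (s) is unit, so s = true.
The clause (u) is unit, so u = true.
Every clause now holds.

p: false,  q: false,  r: false,  s: true,  t: true,  u: true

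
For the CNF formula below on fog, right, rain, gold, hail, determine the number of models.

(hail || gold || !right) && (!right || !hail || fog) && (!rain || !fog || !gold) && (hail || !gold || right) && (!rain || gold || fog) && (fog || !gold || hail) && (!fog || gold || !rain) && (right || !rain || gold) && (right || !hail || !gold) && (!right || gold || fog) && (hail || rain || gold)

5

There are 2^5 = 32 truth assignments over (fog, right, rain, gold, hail).
Split on hail. With hail = true, the clauses containing hail are satisfied and !hail drops from the rest; 4 of the 2^4 = 16 assignments to the other variables satisfy what remains.
With hail = false, by the same count on the reduced clause set, 1 assignment works.
Total: 4 + 1 = 5.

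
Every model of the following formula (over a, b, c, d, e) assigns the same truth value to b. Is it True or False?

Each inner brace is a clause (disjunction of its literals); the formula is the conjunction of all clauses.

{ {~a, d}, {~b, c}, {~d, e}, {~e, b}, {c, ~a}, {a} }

Suppose b = 0.
(~e) alone gives e = 0.
(~d) alone gives d = 0.
(~a) alone gives a = 0.
That conflicts with the unit clause (a).
So every satisfying assignment has b = True.

True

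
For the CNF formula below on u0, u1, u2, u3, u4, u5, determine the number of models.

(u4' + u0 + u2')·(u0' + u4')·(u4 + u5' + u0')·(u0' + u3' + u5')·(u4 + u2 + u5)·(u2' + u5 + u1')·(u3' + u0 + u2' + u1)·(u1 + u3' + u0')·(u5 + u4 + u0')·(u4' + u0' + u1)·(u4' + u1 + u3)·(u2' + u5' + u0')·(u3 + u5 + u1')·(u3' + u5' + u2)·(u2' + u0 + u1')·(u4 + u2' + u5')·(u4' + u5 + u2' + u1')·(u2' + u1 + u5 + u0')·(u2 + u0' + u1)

There are 2^6 = 64 truth assignments over (u0, u1, u2, u3, u4, u5).
Split on u0. With u0 = 1, the clauses containing u0 are satisfied and u0' drops from the rest; 0 of the 2^5 = 32 assignments to the other variables satisfy what remains.
With u0 = 0, by the same count on the reduced clause set, 6 assignments work.
Total: 0 + 6 = 6.

6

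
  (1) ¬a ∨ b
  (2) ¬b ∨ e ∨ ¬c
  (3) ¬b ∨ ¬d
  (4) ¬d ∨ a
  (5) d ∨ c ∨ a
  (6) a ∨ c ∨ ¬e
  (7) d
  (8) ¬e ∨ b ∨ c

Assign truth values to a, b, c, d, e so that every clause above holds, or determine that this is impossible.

From the singleton clause (d), d = True.
From the singleton clause (¬b), b = False.
From the singleton clause (¬a), a = False.
Now (a) is unsatisfied and unit — conflict.

UNSATISFIABLE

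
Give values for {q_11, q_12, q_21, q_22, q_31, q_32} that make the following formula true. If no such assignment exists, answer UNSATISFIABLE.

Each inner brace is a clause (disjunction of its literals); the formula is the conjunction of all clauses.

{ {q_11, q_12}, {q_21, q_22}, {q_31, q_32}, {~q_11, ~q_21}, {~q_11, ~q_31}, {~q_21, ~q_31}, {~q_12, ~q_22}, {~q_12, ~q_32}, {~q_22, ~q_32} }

Try q_11 = 1.
(~q_21) alone gives q_21 = 0.
(q_22) alone gives q_22 = 1.
(~q_31) alone gives q_31 = 0.
(q_32) alone gives q_32 = 1.
But (~q_32) is also a unit clause — contradiction.
Backtrack on q_11: now try q_11 = 0.
(q_12) alone gives q_12 = 1.
(~q_22) alone gives q_22 = 0.
(q_21) alone gives q_21 = 1.
(~q_31) alone gives q_31 = 0.
(q_32) alone gives q_32 = 1.
But (~q_32) is also a unit clause — contradiction.
Either choice for q_11 ends in contradiction.

UNSATISFIABLE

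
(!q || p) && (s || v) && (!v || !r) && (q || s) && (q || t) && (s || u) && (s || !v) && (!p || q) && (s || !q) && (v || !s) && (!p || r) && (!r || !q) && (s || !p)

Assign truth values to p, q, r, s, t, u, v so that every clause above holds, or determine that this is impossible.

p ↦ false,  q ↦ false,  r ↦ false,  s ↦ true,  t ↦ true,  u ↦ false,  v ↦ true

Branch on q: set q = false.
(s) alone gives s = true.
(t) alone gives t = true.
(!p) alone gives p = false.
(v) alone gives v = true.
(!r) alone gives r = false.
No clause remains; u is free.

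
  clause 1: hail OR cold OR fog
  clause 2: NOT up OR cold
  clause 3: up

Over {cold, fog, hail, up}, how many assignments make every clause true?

There are 2^4 = 16 truth assignments over (cold, fog, hail, up).
Split on fog. With fog = true, the clauses containing fog are satisfied and NOT fog drops from the rest; 2 of the 2^3 = 8 assignments to the other variables satisfy what remains.
With fog = false, by the same count on the reduced clause set, 2 assignments work.
Total: 2 + 2 = 4.

4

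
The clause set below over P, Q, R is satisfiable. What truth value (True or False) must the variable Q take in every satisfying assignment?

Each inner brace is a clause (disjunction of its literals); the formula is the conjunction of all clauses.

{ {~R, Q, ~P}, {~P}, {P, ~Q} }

False

Suppose Q = 1.
Unit clause (~P) forces P = 0.
That conflicts with the unit clause (P).
So every satisfying assignment has Q = False.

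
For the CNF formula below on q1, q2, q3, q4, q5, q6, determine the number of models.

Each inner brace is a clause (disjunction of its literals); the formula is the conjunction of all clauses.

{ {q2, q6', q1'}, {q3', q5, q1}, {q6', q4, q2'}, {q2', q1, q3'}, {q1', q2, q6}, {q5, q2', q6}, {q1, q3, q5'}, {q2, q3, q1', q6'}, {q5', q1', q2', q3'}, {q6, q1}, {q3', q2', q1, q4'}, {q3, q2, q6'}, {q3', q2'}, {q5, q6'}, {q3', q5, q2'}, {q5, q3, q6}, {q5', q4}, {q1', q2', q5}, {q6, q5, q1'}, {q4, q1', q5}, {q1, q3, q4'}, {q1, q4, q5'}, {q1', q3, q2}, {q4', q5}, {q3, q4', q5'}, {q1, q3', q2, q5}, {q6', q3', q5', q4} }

There are 2^6 = 64 truth assignments over (q1, q2, q3, q4, q5, q6).
Split on q2. With q2 = 1, the clauses containing q2 are satisfied and q2' drops from the rest; 0 of the 2^5 = 32 assignments to the other variables satisfy what remains.
With q2 = 0, by the same count on the reduced clause set, 1 assignment works.
(One model: q1=F, q2=F, q3=T, q4=T, q5=T, q6=T.)
Total: 0 + 1 = 1.

1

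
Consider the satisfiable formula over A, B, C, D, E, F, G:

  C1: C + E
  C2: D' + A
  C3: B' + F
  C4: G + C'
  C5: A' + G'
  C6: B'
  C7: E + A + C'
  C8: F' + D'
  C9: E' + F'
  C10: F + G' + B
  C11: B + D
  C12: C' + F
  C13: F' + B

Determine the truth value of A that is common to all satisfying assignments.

Suppose A = 0.
From the singleton clause (D'), D = 0.
From the singleton clause (B'), B = 0.
Now (B) is unsatisfied and unit — conflict.
So every satisfying assignment has A = True.

True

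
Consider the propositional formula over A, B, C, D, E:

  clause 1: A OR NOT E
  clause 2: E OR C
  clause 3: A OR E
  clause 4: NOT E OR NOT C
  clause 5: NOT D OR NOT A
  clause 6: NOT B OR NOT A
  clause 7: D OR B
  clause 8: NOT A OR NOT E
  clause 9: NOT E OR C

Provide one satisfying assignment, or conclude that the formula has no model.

UNSATISFIABLE

Try A = true.
From the singleton clause (NOT D), D = false.
From the singleton clause (NOT B), B = false.
Now (B) is unsatisfied and unit — conflict.
That branch fails; take A = false instead.
From the singleton clause (NOT E), E = false.
Now (E) is unsatisfied and unit — conflict.
Either choice for A ends in contradiction.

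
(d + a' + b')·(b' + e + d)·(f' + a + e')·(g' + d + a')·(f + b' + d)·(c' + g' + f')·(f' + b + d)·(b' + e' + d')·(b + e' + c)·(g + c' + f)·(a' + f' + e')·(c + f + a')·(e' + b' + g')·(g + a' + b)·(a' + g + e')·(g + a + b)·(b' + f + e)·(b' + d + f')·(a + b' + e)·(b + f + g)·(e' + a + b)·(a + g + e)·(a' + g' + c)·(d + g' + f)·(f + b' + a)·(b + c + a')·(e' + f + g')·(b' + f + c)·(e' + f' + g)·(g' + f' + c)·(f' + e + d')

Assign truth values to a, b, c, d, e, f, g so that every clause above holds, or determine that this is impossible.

Suppose d = 1.
Suppose b = 0.
Suppose e = 0.
From the singleton clause (f'), f = 0.
From the singleton clause (g), g = 1.
Suppose c = 1.
Every clause is now satisfied; a is unconstrained.

a ↦ 1, b ↦ 0, c ↦ 1, d ↦ 1, e ↦ 0, f ↦ 0, g ↦ 1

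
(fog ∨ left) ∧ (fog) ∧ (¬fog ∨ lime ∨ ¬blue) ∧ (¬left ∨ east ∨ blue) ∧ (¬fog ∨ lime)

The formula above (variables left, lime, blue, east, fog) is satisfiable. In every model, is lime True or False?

Suppose lime = False.
From the singleton clause (fog), fog = True.
Now (¬fog) is unsatisfied and unit — conflict.
So every satisfying assignment has lime = True.

True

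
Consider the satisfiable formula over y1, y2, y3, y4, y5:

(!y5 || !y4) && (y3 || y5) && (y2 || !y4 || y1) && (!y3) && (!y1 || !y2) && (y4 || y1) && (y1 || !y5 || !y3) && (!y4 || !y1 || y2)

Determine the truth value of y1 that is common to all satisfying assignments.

Suppose y1 = false.
Unit clause (!y3) forces y3 = false.
Unit clause (y5) forces y5 = true.
Unit clause (!y4) forces y4 = false.
That conflicts with the unit clause (y4).
So every satisfying assignment has y1 = True.

True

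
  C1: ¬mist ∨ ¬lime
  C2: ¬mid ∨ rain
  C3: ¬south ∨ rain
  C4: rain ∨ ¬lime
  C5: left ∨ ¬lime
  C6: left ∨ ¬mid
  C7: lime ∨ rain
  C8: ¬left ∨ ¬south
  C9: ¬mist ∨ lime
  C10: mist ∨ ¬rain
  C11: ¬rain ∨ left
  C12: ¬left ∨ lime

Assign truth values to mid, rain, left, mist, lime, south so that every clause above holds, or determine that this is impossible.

UNSATISFIABLE

Try mist = False.
(¬rain) alone gives rain = False.
(¬mid) alone gives mid = False.
(¬south) alone gives south = False.
(¬lime) alone gives lime = False.
Now (lime) is unsatisfied and unit — conflict.
So mist must be the other value — set mist = True.
(¬lime) alone gives lime = False.
Now (lime) is unsatisfied and unit — conflict.
Neither mist = True nor mist = False works.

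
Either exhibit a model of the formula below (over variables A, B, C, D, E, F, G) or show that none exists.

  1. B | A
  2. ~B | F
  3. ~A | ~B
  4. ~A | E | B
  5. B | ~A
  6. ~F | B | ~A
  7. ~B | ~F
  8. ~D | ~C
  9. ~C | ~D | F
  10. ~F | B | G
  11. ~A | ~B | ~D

UNSATISFIABLE

Try B = 1.
Unit clause (F) forces F = 1.
Now (~F) is unsatisfied and unit — conflict.
That branch fails; take B = 0 instead.
Unit clause (A) forces A = 1.
Now (~A) is unsatisfied and unit — conflict.
Neither B = 1 nor B = 0 works.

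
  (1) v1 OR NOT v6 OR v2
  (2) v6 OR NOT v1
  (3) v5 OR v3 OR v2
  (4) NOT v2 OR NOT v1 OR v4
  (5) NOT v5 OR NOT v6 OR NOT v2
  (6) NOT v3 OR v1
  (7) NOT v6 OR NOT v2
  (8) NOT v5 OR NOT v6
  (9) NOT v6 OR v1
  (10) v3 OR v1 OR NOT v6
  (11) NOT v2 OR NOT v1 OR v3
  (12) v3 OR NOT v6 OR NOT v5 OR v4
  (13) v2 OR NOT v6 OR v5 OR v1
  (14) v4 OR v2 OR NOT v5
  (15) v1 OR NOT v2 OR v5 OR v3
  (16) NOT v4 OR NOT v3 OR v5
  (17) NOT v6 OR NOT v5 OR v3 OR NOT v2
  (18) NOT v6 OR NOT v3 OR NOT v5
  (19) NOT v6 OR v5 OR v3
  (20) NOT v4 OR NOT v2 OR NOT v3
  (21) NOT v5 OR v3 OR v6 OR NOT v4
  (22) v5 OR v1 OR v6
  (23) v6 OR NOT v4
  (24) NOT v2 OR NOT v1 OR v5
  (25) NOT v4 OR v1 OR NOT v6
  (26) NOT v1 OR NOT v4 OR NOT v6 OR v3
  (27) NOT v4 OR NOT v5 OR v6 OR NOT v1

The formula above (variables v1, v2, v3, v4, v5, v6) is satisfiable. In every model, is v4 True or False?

Suppose v4 = true.
Unit clause (v6) forces v6 = true.
Unit clause (NOT v2) forces v2 = false.
Unit clause (v1) forces v1 = true.
Unit clause (NOT v5) forces v5 = false.
Unit clause (v3) forces v3 = true.
That conflicts with the unit clause (NOT v3).
So every satisfying assignment has v4 = False.

False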